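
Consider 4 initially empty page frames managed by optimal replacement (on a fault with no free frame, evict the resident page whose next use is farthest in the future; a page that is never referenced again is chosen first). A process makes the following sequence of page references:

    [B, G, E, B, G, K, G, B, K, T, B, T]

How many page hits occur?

7

B: miss, frames (B)
G: miss, frames (B G)
E: miss, frames (B G E)
B: hit
G: hit
K: miss, frames (B G E K)
G: hit
B: hit
K: hit
T: miss, evict K, frames (B G E T)
B: hit
T: hit
Hits: 7.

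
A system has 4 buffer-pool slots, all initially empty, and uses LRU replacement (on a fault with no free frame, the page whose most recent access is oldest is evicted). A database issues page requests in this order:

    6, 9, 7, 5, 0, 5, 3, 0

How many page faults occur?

6

6 -> miss, frames (6)
9 -> miss, frames (6 9)
7 -> miss, frames (6 9 7)
5 -> miss, frames (6 9 7 5)
0 -> miss, evict 6, frames (9 7 5 0)
5 -> hit
3 -> miss, evict 9, frames (7 0 5 3)
0 -> hit
Page faults: 6.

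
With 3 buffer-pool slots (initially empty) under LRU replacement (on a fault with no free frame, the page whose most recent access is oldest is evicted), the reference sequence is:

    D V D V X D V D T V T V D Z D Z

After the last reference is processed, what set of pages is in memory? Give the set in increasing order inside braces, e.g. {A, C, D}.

D -> fault, frames {D}
V -> fault, frames {D,V}
D -> hit
V -> hit
X -> fault, frames {D,V,X}
D -> hit
V -> hit
D -> hit
T -> fault, evict X, frames {V,D,T}
V -> hit
T -> hit
V -> hit
D -> hit
Z -> fault, evict T, frames {V,D,Z}
D -> hit
Z -> hit

{D, V, Z}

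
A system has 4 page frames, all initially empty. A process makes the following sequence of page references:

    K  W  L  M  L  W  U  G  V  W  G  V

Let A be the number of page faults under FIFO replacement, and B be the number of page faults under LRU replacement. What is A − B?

Under FIFO: F F F F . . F F F F . . → 8 faults.
Under LRU: F F F F . . F F F . . . → 7 faults.
A − B = 8 − 7 = 1.

1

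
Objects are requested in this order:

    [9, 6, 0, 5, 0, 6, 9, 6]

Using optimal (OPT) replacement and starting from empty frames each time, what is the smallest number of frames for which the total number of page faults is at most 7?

f=1: 8 faults
f=2: 6 faults
f=3: 5 faults
f=4: 4 faults
Smallest f with faults ≤ 7 is 2.

2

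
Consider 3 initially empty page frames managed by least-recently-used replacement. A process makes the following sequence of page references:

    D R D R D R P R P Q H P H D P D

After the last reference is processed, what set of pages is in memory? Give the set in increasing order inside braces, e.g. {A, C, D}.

{D, H, P}

D → miss, frames [D]
R → miss, frames [D, R]
D → hit
R → hit
D → hit
R → hit
P → miss, frames [D, R, P]
R → hit
P → hit
Q → miss, evict D, frames [R, P, Q]
H → miss, evict R, frames [P, Q, H]
P → hit
H → hit
D → miss, evict Q, frames [P, H, D]
P → hit
D → hit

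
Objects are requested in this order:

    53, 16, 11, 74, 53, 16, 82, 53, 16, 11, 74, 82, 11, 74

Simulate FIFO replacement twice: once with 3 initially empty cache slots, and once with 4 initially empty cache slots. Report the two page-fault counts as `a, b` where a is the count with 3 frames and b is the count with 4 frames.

3 frames: F F F F F F F . . F F . . . → 9 faults.
4 frames: F F F F . . F F F F F F . . → 10 faults.
10 > 9: adding a frame increased faults — Belady's anomaly.

9, 10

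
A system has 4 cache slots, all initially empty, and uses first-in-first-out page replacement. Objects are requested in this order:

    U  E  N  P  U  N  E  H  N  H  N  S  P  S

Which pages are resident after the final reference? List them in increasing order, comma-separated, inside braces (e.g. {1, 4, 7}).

{H, N, P, S}

U -> miss, frames {U}
E -> miss, frames {U,E}
N -> miss, frames {U,E,N}
P -> miss, frames {U,E,N,P}
U -> hit
N -> hit
E -> hit
H -> miss, evict U, frames {E,N,P,H}
N -> hit
H -> hit
N -> hit
S -> miss, evict E, frames {N,P,H,S}
P -> hit
S -> hit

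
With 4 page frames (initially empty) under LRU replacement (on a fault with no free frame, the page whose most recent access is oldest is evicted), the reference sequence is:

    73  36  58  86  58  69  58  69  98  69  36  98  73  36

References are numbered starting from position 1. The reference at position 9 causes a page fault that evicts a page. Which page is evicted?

36

pos 1: 73 -> miss, frames (73)
pos 2: 36 -> miss, frames (73 36)
pos 3: 58 -> miss, frames (73 36 58)
pos 4: 86 -> miss, frames (73 36 58 86)
pos 5: 58 -> hit
pos 6: 69 -> miss, evict 73, frames (36 86 58 69)
pos 7: 58 -> hit
pos 8: 69 -> hit
pos 9: 98 -> miss, evict 36, frames (86 58 69 98)
At position 9, page 36 is evicted.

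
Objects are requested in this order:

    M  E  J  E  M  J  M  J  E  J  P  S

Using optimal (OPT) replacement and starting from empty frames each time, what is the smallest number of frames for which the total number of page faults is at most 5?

3

f=1: 12 faults
f=2: 7 faults
f=3: 5 faults
f=4: 5 faults
f=5: 5 faults
Smallest f with faults ≤ 5 is 3.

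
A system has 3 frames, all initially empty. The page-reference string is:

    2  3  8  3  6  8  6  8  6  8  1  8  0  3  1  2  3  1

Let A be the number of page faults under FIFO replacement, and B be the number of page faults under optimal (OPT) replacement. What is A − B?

Under FIFO: F F F . F . . . . . F . F F . F . F → 9 faults.
Under OPT: F F F . F . . . . . F . F . . F . . → 7 faults.
A − B = 9 − 7 = 2.

2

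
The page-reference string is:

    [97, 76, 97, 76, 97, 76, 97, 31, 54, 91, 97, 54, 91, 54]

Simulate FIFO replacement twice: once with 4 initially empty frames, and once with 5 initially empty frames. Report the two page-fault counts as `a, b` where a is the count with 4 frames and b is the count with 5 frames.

6, 5

4 frames: F F . . . . . F F F F . . . → 6 faults.
5 frames: F F . . . . . F F F . . . . → 5 faults.
5 < 6: adding a frame reduced faults, as is typical.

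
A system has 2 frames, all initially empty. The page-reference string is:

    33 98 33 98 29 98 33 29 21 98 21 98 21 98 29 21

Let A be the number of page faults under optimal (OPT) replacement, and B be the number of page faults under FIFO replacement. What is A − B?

Under OPT: F F . . F . F . F F . . . . F . → 7 faults.
Under FIFO: F F . . F . F . F F . . . . F F → 8 faults.
A − B = 7 − 8 = -1.

-1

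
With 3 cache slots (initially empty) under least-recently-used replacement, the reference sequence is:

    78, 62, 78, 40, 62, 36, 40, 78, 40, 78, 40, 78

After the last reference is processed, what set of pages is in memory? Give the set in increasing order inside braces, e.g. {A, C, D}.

{36, 40, 78}

78: fault, frames {78}
62: fault, frames {78,62}
78: hit
40: fault, frames {62,78,40}
62: hit
36: fault, evict 78, frames {40,62,36}
40: hit
78: fault, evict 62, frames {36,40,78}
40: hit
78: hit
40: hit
78: hit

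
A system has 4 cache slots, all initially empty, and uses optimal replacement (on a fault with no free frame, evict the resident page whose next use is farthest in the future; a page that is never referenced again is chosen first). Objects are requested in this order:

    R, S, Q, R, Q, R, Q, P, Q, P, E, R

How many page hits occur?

7

R -> fault, frames (R)
S -> fault, frames (R S)
Q -> fault, frames (R S Q)
R -> hit
Q -> hit
R -> hit
Q -> hit
P -> fault, frames (R S Q P)
Q -> hit
P -> hit
E -> fault, evict P, frames (R S Q E)
R -> hit
Hits: 7.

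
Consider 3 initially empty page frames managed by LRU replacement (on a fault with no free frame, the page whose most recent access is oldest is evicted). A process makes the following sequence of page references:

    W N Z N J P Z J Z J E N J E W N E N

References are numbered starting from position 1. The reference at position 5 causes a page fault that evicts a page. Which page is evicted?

pos 1: W → fault, frames (W)
pos 2: N → fault, frames (W N)
pos 3: Z → fault, frames (W N Z)
pos 4: N → hit
pos 5: J → fault, evict W, frames (Z N J)
At position 5, page W is evicted.

W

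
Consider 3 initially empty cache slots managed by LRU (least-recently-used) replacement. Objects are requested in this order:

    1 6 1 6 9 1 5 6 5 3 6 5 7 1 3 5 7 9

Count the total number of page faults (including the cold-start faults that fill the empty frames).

1: fault, frames (1)
6: fault, frames (1 6)
1: hit
6: hit
9: fault, frames (1 6 9)
1: hit
5: fault, evict 6, frames (9 1 5)
6: fault, evict 9, frames (1 5 6)
5: hit
3: fault, evict 1, frames (6 5 3)
6: hit
5: hit
7: fault, evict 3, frames (6 5 7)
1: fault, evict 6, frames (5 7 1)
3: fault, evict 5, frames (7 1 3)
5: fault, evict 7, frames (1 3 5)
7: fault, evict 1, frames (3 5 7)
9: fault, evict 3, frames (5 7 9)
Page faults: 12.

12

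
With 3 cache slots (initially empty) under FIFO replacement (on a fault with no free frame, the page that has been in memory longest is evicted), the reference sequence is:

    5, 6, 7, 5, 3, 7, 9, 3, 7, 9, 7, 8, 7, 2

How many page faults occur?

5: miss, frames {5}
6: miss, frames {5,6}
7: miss, frames {5,6,7}
5: hit
3: miss, evict 5, frames {6,7,3}
7: hit
9: miss, evict 6, frames {7,3,9}
3: hit
7: hit
9: hit
7: hit
8: miss, evict 7, frames {3,9,8}
7: miss, evict 3, frames {9,8,7}
2: miss, evict 9, frames {8,7,2}
Page faults: 8.

8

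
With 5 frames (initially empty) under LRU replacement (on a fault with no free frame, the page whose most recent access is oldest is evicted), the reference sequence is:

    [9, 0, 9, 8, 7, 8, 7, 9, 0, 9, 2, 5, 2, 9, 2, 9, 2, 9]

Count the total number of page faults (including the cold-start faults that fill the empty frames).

6

9 → fault, frames (9)
0 → fault, frames (9 0)
9 → hit
8 → fault, frames (0 9 8)
7 → fault, frames (0 9 8 7)
8 → hit
7 → hit
9 → hit
0 → hit
9 → hit
2 → fault, frames (8 7 0 9 2)
5 → fault, evict 8, frames (7 0 9 2 5)
2 → hit
9 → hit
2 → hit
9 → hit
2 → hit
9 → hit
Page faults: 6.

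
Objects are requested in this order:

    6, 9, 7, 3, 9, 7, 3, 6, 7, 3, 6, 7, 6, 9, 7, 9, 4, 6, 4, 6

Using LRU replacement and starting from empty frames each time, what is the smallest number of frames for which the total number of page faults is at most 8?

3

f=1: 20 faults
f=2: 16 faults
f=3: 8 faults
f=4: 5 faults
f=5: 5 faults
Smallest f with faults ≤ 8 is 3.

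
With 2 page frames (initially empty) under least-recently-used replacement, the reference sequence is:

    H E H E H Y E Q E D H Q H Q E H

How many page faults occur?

H -> miss, frames (H)
E -> miss, frames (H E)
H -> hit
E -> hit
H -> hit
Y -> miss, evict E, frames (H Y)
E -> miss, evict H, frames (Y E)
Q -> miss, evict Y, frames (E Q)
E -> hit
D -> miss, evict Q, frames (E D)
H -> miss, evict E, frames (D H)
Q -> miss, evict D, frames (H Q)
H -> hit
Q -> hit
E -> miss, evict H, frames (Q E)
H -> miss, evict Q, frames (E H)
Page faults: 10.

10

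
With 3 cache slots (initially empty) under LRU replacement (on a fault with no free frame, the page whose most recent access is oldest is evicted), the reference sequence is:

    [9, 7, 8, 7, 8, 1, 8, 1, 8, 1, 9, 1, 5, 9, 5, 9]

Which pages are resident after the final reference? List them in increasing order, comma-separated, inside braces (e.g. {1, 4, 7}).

{1, 5, 9}

9 → fault, frames {9}
7 → fault, frames {9,7}
8 → fault, frames {9,7,8}
7 → hit
8 → hit
1 → fault, evict 9, frames {7,8,1}
8 → hit
1 → hit
8 → hit
1 → hit
9 → fault, evict 7, frames {8,1,9}
1 → hit
5 → fault, evict 8, frames {9,1,5}
9 → hit
5 → hit
9 → hit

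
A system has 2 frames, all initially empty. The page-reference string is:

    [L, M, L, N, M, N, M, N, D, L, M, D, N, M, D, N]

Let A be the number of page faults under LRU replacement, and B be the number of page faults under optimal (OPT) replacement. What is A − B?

Under LRU: F F . F F . . . F F F F F F F F → 12 faults.
Under OPT: F F . F . . . . F F . F F . F . → 8 faults.
A − B = 12 − 8 = 4.

4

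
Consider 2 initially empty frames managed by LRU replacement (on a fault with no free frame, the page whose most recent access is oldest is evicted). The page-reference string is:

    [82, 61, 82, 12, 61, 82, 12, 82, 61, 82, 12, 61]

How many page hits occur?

3

82 → fault, frames {82}
61 → fault, frames {82,61}
82 → hit
12 → fault, evict 61, frames {82,12}
61 → fault, evict 82, frames {12,61}
82 → fault, evict 12, frames {61,82}
12 → fault, evict 61, frames {82,12}
82 → hit
61 → fault, evict 12, frames {82,61}
82 → hit
12 → fault, evict 61, frames {82,12}
61 → fault, evict 82, frames {12,61}
Hits: 3.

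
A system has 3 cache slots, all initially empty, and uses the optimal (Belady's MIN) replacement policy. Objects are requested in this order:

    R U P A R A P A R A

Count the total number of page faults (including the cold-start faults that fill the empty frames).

4

R → fault, frames {R}
U → fault, frames {R,U}
P → fault, frames {R,U,P}
A → fault, evict U, frames {R,P,A}
R → hit
A → hit
P → hit
A → hit
R → hit
A → hit
Page faults: 4.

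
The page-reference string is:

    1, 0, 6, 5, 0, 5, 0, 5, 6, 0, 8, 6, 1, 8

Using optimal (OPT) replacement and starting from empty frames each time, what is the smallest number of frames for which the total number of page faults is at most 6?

3

f=1: 14 faults
f=2: 7 faults
f=3: 6 faults
f=4: 5 faults
f=5: 5 faults
Smallest f with faults ≤ 6 is 3.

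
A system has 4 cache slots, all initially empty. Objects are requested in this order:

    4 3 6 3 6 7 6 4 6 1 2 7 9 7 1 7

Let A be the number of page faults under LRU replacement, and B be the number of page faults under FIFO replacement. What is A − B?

Under LRU: F F F . . F . . . F F F F . . . → 8 faults.
Under FIFO: F F F . . F . . . F F . F . . . → 7 faults.
A − B = 8 − 7 = 1.

1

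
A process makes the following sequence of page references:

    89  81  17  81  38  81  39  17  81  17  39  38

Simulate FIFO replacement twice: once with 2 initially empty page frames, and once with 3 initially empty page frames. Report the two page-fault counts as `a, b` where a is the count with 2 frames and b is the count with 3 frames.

10, 8

2 frames: F F F . F F F F F . F F → 10 faults.
3 frames: F F F . F . F . F F . F → 8 faults.
8 < 10: adding a frame reduced faults, as is typical.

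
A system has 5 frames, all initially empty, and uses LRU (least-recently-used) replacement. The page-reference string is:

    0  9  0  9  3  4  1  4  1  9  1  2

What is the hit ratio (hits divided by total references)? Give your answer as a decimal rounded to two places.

0: fault, frames {0}
9: fault, frames {0,9}
0: hit
9: hit
3: fault, frames {0,9,3}
4: fault, frames {0,9,3,4}
1: fault, frames {0,9,3,4,1}
4: hit
1: hit
9: hit
1: hit
2: fault, evict 0, frames {3,4,9,1,2}
Hits: 6 of 12 references → 6/12 = 0.5000.

0.50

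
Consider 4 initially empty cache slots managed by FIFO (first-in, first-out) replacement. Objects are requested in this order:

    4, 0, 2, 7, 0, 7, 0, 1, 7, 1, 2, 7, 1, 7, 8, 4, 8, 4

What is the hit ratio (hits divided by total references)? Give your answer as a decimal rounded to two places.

0.61

4 → fault, frames (4)
0 → fault, frames (4 0)
2 → fault, frames (4 0 2)
7 → fault, frames (4 0 2 7)
0 → hit
7 → hit
0 → hit
1 → fault, evict 4, frames (0 2 7 1)
7 → hit
1 → hit
2 → hit
7 → hit
1 → hit
7 → hit
8 → fault, evict 0, frames (2 7 1 8)
4 → fault, evict 2, frames (7 1 8 4)
8 → hit
4 → hit
Hits: 11 of 18 references → 11/18 = 0.6111.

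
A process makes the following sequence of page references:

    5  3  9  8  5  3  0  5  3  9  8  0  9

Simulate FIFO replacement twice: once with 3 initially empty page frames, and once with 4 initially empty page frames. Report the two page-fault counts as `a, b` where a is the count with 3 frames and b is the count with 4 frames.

3 frames: F F F F F F F . . F F . . → 9 faults.
4 frames: F F F F . . F F F F F F . → 10 faults.
10 > 9: adding a frame increased faults — Belady's anomaly.

9, 10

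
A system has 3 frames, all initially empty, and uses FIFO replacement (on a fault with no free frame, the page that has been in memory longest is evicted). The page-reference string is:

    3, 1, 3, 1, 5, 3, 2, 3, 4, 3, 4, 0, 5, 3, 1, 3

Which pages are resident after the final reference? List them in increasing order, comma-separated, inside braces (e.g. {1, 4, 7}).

{1, 3, 5}

3 -> fault, frames [3]
1 -> fault, frames [3, 1]
3 -> hit
1 -> hit
5 -> fault, frames [3, 1, 5]
3 -> hit
2 -> fault, evict 3, frames [1, 5, 2]
3 -> fault, evict 1, frames [5, 2, 3]
4 -> fault, evict 5, frames [2, 3, 4]
3 -> hit
4 -> hit
0 -> fault, evict 2, frames [3, 4, 0]
5 -> fault, evict 3, frames [4, 0, 5]
3 -> fault, evict 4, frames [0, 5, 3]
1 -> fault, evict 0, frames [5, 3, 1]
3 -> hit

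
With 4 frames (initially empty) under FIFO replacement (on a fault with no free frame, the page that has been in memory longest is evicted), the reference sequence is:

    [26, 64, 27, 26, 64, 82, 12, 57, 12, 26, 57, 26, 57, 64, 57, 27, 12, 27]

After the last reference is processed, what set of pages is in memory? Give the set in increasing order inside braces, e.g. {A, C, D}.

26 → miss, frames (26)
64 → miss, frames (26 64)
27 → miss, frames (26 64 27)
26 → hit
64 → hit
82 → miss, frames (26 64 27 82)
12 → miss, evict 26, frames (64 27 82 12)
57 → miss, evict 64, frames (27 82 12 57)
12 → hit
26 → miss, evict 27, frames (82 12 57 26)
57 → hit
26 → hit
57 → hit
64 → miss, evict 82, frames (12 57 26 64)
57 → hit
27 → miss, evict 12, frames (57 26 64 27)
12 → miss, evict 57, frames (26 64 27 12)
27 → hit

{12, 26, 27, 64}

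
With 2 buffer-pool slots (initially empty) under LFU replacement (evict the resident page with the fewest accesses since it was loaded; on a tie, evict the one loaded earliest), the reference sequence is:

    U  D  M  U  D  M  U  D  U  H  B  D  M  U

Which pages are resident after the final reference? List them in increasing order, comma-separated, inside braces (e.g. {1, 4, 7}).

U: fault, frames [U]
D: fault, frames [U, D]
M: fault, evict U, frames [D, M]
U: fault, evict D, frames [M, U]
D: fault, evict M, frames [U, D]
M: fault, evict U, frames [D, M]
U: fault, evict D, frames [M, U]
D: fault, evict M, frames [U, D]
U: hit
H: fault, evict D, frames [U, H]
B: fault, evict H, frames [U, B]
D: fault, evict B, frames [U, D]
M: fault, evict D, frames [U, M]
U: hit

{M, U}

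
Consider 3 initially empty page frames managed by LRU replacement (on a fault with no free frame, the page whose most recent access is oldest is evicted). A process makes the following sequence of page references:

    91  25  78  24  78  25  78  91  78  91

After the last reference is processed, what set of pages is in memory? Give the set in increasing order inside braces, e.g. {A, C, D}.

{25, 78, 91}

91 → fault, frames [91]
25 → fault, frames [91, 25]
78 → fault, frames [91, 25, 78]
24 → fault, evict 91, frames [25, 78, 24]
78 → hit
25 → hit
78 → hit
91 → fault, evict 24, frames [25, 78, 91]
78 → hit
91 → hit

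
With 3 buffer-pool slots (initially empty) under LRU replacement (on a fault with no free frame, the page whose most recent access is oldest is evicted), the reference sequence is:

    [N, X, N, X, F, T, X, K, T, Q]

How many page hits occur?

N → miss, frames (N)
X → miss, frames (N X)
N → hit
X → hit
F → miss, frames (N X F)
T → miss, evict N, frames (X F T)
X → hit
K → miss, evict F, frames (T X K)
T → hit
Q → miss, evict X, frames (K T Q)
Hits: 4.

4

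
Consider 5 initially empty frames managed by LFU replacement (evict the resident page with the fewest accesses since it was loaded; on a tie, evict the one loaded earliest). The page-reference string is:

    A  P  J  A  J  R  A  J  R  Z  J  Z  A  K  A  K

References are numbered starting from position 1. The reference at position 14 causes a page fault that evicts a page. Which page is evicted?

P

pos 1: A -> miss, frames {A}
pos 2: P -> miss, frames {A,P}
pos 3: J -> miss, frames {A,P,J}
pos 4: A -> hit
pos 5: J -> hit
pos 6: R -> miss, frames {A,P,J,R}
pos 7: A -> hit
pos 8: J -> hit
pos 9: R -> hit
pos 10: Z -> miss, frames {A,P,J,R,Z}
pos 11: J -> hit
pos 12: Z -> hit
pos 13: A -> hit
pos 14: K -> miss, evict P, frames {A,J,R,Z,K}
At position 14, page P is evicted.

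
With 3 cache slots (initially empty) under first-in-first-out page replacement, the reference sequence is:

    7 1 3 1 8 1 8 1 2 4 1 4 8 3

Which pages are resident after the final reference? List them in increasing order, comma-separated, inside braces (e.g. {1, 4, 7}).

7: miss, frames (7)
1: miss, frames (7 1)
3: miss, frames (7 1 3)
1: hit
8: miss, evict 7, frames (1 3 8)
1: hit
8: hit
1: hit
2: miss, evict 1, frames (3 8 2)
4: miss, evict 3, frames (8 2 4)
1: miss, evict 8, frames (2 4 1)
4: hit
8: miss, evict 2, frames (4 1 8)
3: miss, evict 4, frames (1 8 3)

{1, 3, 8}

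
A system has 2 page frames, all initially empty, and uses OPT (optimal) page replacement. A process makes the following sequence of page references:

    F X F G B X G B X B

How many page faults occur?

F: miss, frames [F]
X: miss, frames [F, X]
F: hit
G: miss, evict F, frames [X, G]
B: miss, evict G, frames [X, B]
X: hit
G: miss, evict X, frames [B, G]
B: hit
X: miss, evict G, frames [B, X]
B: hit
Page faults: 6.

6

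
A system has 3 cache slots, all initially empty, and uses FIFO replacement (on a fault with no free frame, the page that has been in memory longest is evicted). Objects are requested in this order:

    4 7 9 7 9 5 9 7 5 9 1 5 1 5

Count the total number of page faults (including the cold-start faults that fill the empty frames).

4 → miss, frames [4]
7 → miss, frames [4, 7]
9 → miss, frames [4, 7, 9]
7 → hit
9 → hit
5 → miss, evict 4, frames [7, 9, 5]
9 → hit
7 → hit
5 → hit
9 → hit
1 → miss, evict 7, frames [9, 5, 1]
5 → hit
1 → hit
5 → hit
Page faults: 5.

5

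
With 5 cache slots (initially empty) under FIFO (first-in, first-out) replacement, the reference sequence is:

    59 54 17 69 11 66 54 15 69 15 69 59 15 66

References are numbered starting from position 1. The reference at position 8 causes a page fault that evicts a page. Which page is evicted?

pos 1: 59 → miss, frames (59)
pos 2: 54 → miss, frames (59 54)
pos 3: 17 → miss, frames (59 54 17)
pos 4: 69 → miss, frames (59 54 17 69)
pos 5: 11 → miss, frames (59 54 17 69 11)
pos 6: 66 → miss, evict 59, frames (54 17 69 11 66)
pos 7: 54 → hit
pos 8: 15 → miss, evict 54, frames (17 69 11 66 15)
At position 8, page 54 is evicted.

54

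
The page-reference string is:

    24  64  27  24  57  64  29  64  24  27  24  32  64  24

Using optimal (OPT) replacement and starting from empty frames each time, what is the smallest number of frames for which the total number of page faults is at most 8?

f=1: 14 faults
f=2: 10 faults
f=3: 7 faults
f=4: 6 faults
f=5: 6 faults
f=6: 6 faults
Smallest f with faults ≤ 8 is 3.

3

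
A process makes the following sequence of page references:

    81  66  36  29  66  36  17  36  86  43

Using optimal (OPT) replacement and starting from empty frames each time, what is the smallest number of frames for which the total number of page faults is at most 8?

f=1: 10 faults
f=2: 8 faults
f=3: 7 faults
f=4: 7 faults
f=5: 7 faults
f=6: 7 faults
f=7: 7 faults
Smallest f with faults ≤ 8 is 2.

2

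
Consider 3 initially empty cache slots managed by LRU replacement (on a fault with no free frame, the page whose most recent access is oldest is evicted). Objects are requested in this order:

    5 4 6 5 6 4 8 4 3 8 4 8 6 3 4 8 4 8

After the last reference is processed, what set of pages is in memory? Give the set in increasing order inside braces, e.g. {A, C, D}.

5: miss, frames [5]
4: miss, frames [5, 4]
6: miss, frames [5, 4, 6]
5: hit
6: hit
4: hit
8: miss, evict 5, frames [6, 4, 8]
4: hit
3: miss, evict 6, frames [8, 4, 3]
8: hit
4: hit
8: hit
6: miss, evict 3, frames [4, 8, 6]
3: miss, evict 4, frames [8, 6, 3]
4: miss, evict 8, frames [6, 3, 4]
8: miss, evict 6, frames [3, 4, 8]
4: hit
8: hit

{3, 4, 8}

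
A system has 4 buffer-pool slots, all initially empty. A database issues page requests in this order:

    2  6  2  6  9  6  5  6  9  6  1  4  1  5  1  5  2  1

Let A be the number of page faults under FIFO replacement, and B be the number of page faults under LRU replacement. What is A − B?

Under FIFO: F F . . F . F . . . F F . . . . F . → 7 faults.
Under LRU: F F . . F . F . . . F F . F . . F . → 8 faults.
A − B = 7 − 8 = -1.

-1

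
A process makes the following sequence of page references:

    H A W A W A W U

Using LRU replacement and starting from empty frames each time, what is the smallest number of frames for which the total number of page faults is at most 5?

2

f=1: 8 faults
f=2: 4 faults
f=3: 4 faults
f=4: 4 faults
Smallest f with faults ≤ 5 is 2.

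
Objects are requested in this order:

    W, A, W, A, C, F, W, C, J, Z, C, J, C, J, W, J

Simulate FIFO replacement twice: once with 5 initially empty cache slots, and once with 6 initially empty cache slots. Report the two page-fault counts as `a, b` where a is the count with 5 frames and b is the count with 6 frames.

5 frames: F F . . F F . . F F . . . . F . → 7 faults.
6 frames: F F . . F F . . F F . . . . . . → 6 faults.
6 < 7: adding a frame reduced faults, as is typical.

7, 6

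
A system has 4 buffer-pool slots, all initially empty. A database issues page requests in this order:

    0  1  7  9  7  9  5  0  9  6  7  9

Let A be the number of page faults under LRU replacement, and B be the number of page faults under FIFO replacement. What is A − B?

Under LRU: F F F F . . F F . F F . → 8 faults.
Under FIFO: F F F F . . F F . F F F → 9 faults.
A − B = 8 − 9 = -1.

-1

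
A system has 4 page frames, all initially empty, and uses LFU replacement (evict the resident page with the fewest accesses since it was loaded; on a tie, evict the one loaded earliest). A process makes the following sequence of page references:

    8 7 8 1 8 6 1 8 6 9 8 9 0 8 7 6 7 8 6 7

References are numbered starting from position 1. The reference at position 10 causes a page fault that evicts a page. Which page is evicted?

pos 1: 8 -> fault, frames (8)
pos 2: 7 -> fault, frames (8 7)
pos 3: 8 -> hit
pos 4: 1 -> fault, frames (8 7 1)
pos 5: 8 -> hit
pos 6: 6 -> fault, frames (8 7 1 6)
pos 7: 1 -> hit
pos 8: 8 -> hit
pos 9: 6 -> hit
pos 10: 9 -> fault, evict 7, frames (8 1 6 9)
At position 10, page 7 is evicted.

7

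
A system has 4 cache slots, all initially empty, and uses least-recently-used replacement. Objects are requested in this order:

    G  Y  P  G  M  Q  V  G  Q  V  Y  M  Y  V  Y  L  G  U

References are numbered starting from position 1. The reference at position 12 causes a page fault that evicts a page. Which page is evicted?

G

pos 1: G -> miss, frames [G]
pos 2: Y -> miss, frames [G, Y]
pos 3: P -> miss, frames [G, Y, P]
pos 4: G -> hit
pos 5: M -> miss, frames [Y, P, G, M]
pos 6: Q -> miss, evict Y, frames [P, G, M, Q]
pos 7: V -> miss, evict P, frames [G, M, Q, V]
pos 8: G -> hit
pos 9: Q -> hit
pos 10: V -> hit
pos 11: Y -> miss, evict M, frames [G, Q, V, Y]
pos 12: M -> miss, evict G, frames [Q, V, Y, M]
At position 12, page G is evicted.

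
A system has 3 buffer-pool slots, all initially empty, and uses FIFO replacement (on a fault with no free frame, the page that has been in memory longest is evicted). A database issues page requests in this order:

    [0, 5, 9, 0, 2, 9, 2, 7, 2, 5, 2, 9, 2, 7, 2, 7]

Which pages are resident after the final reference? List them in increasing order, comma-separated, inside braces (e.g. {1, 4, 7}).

0 -> miss, frames {0}
5 -> miss, frames {0,5}
9 -> miss, frames {0,5,9}
0 -> hit
2 -> miss, evict 0, frames {5,9,2}
9 -> hit
2 -> hit
7 -> miss, evict 5, frames {9,2,7}
2 -> hit
5 -> miss, evict 9, frames {2,7,5}
2 -> hit
9 -> miss, evict 2, frames {7,5,9}
2 -> miss, evict 7, frames {5,9,2}
7 -> miss, evict 5, frames {9,2,7}
2 -> hit
7 -> hit

{2, 7, 9}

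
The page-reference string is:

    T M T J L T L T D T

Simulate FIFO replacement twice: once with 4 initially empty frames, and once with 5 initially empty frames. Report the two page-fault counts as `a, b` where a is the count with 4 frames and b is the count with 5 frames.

4 frames: F F . F F . . . F F → 6 faults.
5 frames: F F . F F . . . F . → 5 faults.
5 < 6: adding a frame reduced faults, as is typical.

6, 5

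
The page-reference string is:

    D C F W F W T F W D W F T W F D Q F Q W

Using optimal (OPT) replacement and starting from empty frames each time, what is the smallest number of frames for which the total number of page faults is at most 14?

2

f=1: 20 faults
f=2: 13 faults
f=3: 9 faults
f=4: 6 faults
f=5: 6 faults
f=6: 6 faults
Smallest f with faults ≤ 14 is 2.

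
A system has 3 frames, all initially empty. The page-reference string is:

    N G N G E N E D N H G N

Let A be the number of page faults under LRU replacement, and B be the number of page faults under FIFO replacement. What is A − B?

Under LRU: F F . . F . . F . F F . → 6 faults.
Under FIFO: F F . . F . . F F F F . → 7 faults.
A − B = 6 − 7 = -1.

-1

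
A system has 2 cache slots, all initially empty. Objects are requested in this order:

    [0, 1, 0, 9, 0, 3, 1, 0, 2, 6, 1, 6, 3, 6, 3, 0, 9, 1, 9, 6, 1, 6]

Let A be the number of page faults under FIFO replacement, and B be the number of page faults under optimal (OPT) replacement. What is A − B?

Under FIFO: F F . F F F F F F F F . F F . F F F . F . . → 16 faults.
Under OPT: F F . F . F F . F F . . F . . F F F . F . . → 12 faults.
A − B = 16 − 12 = 4.

4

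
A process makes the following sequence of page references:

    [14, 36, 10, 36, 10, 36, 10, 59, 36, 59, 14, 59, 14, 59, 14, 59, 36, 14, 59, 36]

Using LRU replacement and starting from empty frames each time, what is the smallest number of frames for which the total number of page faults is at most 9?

3

f=1: 20 faults
f=2: 10 faults
f=3: 5 faults
f=4: 4 faults
Smallest f with faults ≤ 9 is 3.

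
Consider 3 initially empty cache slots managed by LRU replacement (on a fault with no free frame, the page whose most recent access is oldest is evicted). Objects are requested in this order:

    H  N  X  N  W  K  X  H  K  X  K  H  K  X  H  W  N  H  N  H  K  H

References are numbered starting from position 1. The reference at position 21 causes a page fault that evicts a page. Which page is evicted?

pos 1: H: fault, frames {H}
pos 2: N: fault, frames {H,N}
pos 3: X: fault, frames {H,N,X}
pos 4: N: hit
pos 5: W: fault, evict H, frames {X,N,W}
pos 6: K: fault, evict X, frames {N,W,K}
pos 7: X: fault, evict N, frames {W,K,X}
pos 8: H: fault, evict W, frames {K,X,H}
pos 9: K: hit
pos 10: X: hit
pos 11: K: hit
pos 12: H: hit
pos 13: K: hit
pos 14: X: hit
pos 15: H: hit
pos 16: W: fault, evict K, frames {X,H,W}
pos 17: N: fault, evict X, frames {H,W,N}
pos 18: H: hit
pos 19: N: hit
pos 20: H: hit
pos 21: K: fault, evict W, frames {N,H,K}
At position 21, page W is evicted.

W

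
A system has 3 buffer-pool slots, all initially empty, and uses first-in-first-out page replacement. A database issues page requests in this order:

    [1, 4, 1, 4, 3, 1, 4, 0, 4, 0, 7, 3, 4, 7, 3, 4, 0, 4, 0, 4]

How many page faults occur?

8

1 -> fault, frames [1]
4 -> fault, frames [1, 4]
1 -> hit
4 -> hit
3 -> fault, frames [1, 4, 3]
1 -> hit
4 -> hit
0 -> fault, evict 1, frames [4, 3, 0]
4 -> hit
0 -> hit
7 -> fault, evict 4, frames [3, 0, 7]
3 -> hit
4 -> fault, evict 3, frames [0, 7, 4]
7 -> hit
3 -> fault, evict 0, frames [7, 4, 3]
4 -> hit
0 -> fault, evict 7, frames [4, 3, 0]
4 -> hit
0 -> hit
4 -> hit
Page faults: 8.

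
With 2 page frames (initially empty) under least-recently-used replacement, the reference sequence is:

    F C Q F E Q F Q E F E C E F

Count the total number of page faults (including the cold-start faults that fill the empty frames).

F → miss, frames (F)
C → miss, frames (F C)
Q → miss, evict F, frames (C Q)
F → miss, evict C, frames (Q F)
E → miss, evict Q, frames (F E)
Q → miss, evict F, frames (E Q)
F → miss, evict E, frames (Q F)
Q → hit
E → miss, evict F, frames (Q E)
F → miss, evict Q, frames (E F)
E → hit
C → miss, evict F, frames (E C)
E → hit
F → miss, evict C, frames (E F)
Page faults: 11.

11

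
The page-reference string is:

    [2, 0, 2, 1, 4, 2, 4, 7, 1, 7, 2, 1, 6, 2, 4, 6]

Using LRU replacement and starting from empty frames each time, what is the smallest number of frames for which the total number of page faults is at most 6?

f=1: 16 faults
f=2: 13 faults
f=3: 9 faults
f=4: 7 faults
f=5: 6 faults
f=6: 6 faults
Smallest f with faults ≤ 6 is 5.

5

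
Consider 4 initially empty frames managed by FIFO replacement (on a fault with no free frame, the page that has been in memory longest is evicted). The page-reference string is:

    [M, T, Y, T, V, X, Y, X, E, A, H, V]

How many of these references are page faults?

M -> fault, frames [M]
T -> fault, frames [M, T]
Y -> fault, frames [M, T, Y]
T -> hit
V -> fault, frames [M, T, Y, V]
X -> fault, evict M, frames [T, Y, V, X]
Y -> hit
X -> hit
E -> fault, evict T, frames [Y, V, X, E]
A -> fault, evict Y, frames [V, X, E, A]
H -> fault, evict V, frames [X, E, A, H]
V -> fault, evict X, frames [E, A, H, V]
Page faults: 9.

9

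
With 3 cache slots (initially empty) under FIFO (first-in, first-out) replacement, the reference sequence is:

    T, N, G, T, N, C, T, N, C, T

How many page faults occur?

6

T -> miss, frames [T]
N -> miss, frames [T, N]
G -> miss, frames [T, N, G]
T -> hit
N -> hit
C -> miss, evict T, frames [N, G, C]
T -> miss, evict N, frames [G, C, T]
N -> miss, evict G, frames [C, T, N]
C -> hit
T -> hit
Page faults: 6.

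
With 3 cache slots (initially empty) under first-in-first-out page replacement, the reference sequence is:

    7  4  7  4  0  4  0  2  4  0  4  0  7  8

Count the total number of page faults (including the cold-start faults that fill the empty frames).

7 → fault, frames [7]
4 → fault, frames [7, 4]
7 → hit
4 → hit
0 → fault, frames [7, 4, 0]
4 → hit
0 → hit
2 → fault, evict 7, frames [4, 0, 2]
4 → hit
0 → hit
4 → hit
0 → hit
7 → fault, evict 4, frames [0, 2, 7]
8 → fault, evict 0, frames [2, 7, 8]
Page faults: 6.

6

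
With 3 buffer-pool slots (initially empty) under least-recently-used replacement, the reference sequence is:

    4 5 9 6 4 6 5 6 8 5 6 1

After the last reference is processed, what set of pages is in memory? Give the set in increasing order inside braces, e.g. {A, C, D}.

4: fault, frames (4)
5: fault, frames (4 5)
9: fault, frames (4 5 9)
6: fault, evict 4, frames (5 9 6)
4: fault, evict 5, frames (9 6 4)
6: hit
5: fault, evict 9, frames (4 6 5)
6: hit
8: fault, evict 4, frames (5 6 8)
5: hit
6: hit
1: fault, evict 8, frames (5 6 1)

{1, 5, 6}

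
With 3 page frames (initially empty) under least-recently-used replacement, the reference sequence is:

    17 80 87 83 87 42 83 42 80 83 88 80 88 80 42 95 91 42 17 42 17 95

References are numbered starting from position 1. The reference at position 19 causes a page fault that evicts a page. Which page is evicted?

pos 1: 17 -> fault, frames (17)
pos 2: 80 -> fault, frames (17 80)
pos 3: 87 -> fault, frames (17 80 87)
pos 4: 83 -> fault, evict 17, frames (80 87 83)
pos 5: 87 -> hit
pos 6: 42 -> fault, evict 80, frames (83 87 42)
pos 7: 83 -> hit
pos 8: 42 -> hit
pos 9: 80 -> fault, evict 87, frames (83 42 80)
pos 10: 83 -> hit
pos 11: 88 -> fault, evict 42, frames (80 83 88)
pos 12: 80 -> hit
pos 13: 88 -> hit
pos 14: 80 -> hit
pos 15: 42 -> fault, evict 83, frames (88 80 42)
pos 16: 95 -> fault, evict 88, frames (80 42 95)
pos 17: 91 -> fault, evict 80, frames (42 95 91)
pos 18: 42 -> hit
pos 19: 17 -> fault, evict 95, frames (91 42 17)
At position 19, page 95 is evicted.

95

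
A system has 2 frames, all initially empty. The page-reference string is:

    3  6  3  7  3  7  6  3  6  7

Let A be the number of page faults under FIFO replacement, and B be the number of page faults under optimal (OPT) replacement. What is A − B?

1

Under FIFO: F F . F F . F . . F → 6 faults.
Under OPT: F F . F . . F . . F → 5 faults.
A − B = 6 − 5 = 1.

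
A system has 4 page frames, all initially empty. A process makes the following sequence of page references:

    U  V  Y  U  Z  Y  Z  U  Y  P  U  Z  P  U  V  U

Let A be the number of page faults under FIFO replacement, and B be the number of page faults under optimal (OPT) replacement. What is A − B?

2

Under FIFO: F F F . F . . . . F F . . . F . → 7 faults.
Under OPT: F F F . F . . . . F . . . . . . → 5 faults.
A − B = 7 − 5 = 2.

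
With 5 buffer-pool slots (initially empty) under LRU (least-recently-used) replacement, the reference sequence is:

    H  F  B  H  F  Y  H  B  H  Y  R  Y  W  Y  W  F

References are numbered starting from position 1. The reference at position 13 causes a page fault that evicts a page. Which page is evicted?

F

pos 1: H: miss, frames [H]
pos 2: F: miss, frames [H, F]
pos 3: B: miss, frames [H, F, B]
pos 4: H: hit
pos 5: F: hit
pos 6: Y: miss, frames [B, H, F, Y]
pos 7: H: hit
pos 8: B: hit
pos 9: H: hit
pos 10: Y: hit
pos 11: R: miss, frames [F, B, H, Y, R]
pos 12: Y: hit
pos 13: W: miss, evict F, frames [B, H, R, Y, W]
At position 13, page F is evicted.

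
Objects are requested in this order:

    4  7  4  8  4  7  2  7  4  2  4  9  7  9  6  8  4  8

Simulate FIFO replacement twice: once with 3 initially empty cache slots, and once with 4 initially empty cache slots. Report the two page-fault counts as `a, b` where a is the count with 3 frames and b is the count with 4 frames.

3 frames: F F . F . . F . F . . F F . F F F . → 10 faults.
4 frames: F F . F . . F . . . . F . . F . F F → 8 faults.
8 < 10: adding a frame reduced faults, as is typical.

10, 8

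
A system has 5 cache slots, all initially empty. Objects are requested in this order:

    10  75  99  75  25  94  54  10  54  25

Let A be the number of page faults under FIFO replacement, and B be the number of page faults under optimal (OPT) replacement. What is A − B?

Under FIFO: F F F . F F F F . . → 7 faults.
Under OPT: F F F . F F F . . . → 6 faults.
A − B = 7 − 6 = 1.

1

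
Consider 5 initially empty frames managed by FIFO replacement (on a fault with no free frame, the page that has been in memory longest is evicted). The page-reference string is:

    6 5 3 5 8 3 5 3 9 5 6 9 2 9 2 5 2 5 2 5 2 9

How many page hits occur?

6 → miss, frames [6]
5 → miss, frames [6, 5]
3 → miss, frames [6, 5, 3]
5 → hit
8 → miss, frames [6, 5, 3, 8]
3 → hit
5 → hit
3 → hit
9 → miss, frames [6, 5, 3, 8, 9]
5 → hit
6 → hit
9 → hit
2 → miss, evict 6, frames [5, 3, 8, 9, 2]
9 → hit
2 → hit
5 → hit
2 → hit
5 → hit
2 → hit
5 → hit
2 → hit
9 → hit
Hits: 16.

16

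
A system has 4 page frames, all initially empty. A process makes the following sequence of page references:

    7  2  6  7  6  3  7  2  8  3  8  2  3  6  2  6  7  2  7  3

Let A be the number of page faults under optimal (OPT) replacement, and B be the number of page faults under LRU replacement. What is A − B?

-1

Under OPT: F F F . . F . . F . . . . . . . F . . . → 6 faults.
Under LRU: F F F . . F . . F . . . . F . . F . . . → 7 faults.
A − B = 6 − 7 = -1.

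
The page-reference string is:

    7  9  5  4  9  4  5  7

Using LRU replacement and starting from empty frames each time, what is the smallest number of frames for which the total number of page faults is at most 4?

f=1: 8 faults
f=2: 7 faults
f=3: 5 faults
f=4: 4 faults
Smallest f with faults ≤ 4 is 4.

4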